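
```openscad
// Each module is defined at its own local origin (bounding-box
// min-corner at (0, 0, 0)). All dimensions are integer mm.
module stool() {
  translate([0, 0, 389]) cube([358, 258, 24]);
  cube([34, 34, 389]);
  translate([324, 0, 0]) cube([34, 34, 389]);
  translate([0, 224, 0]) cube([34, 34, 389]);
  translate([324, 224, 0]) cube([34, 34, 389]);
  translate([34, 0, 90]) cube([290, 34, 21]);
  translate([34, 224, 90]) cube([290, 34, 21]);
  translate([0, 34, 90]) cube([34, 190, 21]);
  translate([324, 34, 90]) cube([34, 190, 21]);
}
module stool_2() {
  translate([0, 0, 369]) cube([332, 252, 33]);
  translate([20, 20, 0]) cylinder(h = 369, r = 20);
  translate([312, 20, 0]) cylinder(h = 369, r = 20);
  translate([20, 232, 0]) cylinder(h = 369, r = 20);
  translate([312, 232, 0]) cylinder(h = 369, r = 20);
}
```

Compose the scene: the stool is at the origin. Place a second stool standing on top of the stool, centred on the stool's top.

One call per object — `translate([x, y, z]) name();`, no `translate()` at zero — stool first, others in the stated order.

stool();
translate([13, 3, 413]) stool_2();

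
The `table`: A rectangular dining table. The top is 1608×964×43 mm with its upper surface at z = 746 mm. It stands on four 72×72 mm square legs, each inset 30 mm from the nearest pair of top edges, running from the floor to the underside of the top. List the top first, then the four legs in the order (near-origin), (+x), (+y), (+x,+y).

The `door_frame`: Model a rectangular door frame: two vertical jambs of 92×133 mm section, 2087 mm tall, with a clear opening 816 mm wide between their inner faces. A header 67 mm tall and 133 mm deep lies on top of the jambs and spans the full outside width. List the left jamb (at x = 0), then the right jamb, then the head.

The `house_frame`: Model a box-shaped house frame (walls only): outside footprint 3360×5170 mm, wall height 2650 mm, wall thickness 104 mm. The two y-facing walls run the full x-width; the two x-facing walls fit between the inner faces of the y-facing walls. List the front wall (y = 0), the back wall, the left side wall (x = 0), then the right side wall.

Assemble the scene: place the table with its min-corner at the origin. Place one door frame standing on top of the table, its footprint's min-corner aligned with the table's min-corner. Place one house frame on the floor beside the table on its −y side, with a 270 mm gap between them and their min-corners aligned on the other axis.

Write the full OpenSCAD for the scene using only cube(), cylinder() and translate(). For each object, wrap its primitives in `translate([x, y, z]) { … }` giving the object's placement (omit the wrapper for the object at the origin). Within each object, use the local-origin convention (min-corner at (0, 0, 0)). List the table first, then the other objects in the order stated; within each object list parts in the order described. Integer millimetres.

translate([0, 0, 703]) cube([1608, 964, 43]);
translate([30, 30, 0]) cube([72, 72, 703]);
translate([1506, 30, 0]) cube([72, 72, 703]);
translate([30, 862, 0]) cube([72, 72, 703]);
translate([1506, 862, 0]) cube([72, 72, 703]);
translate([0, 0, 746]) {
  cube([92, 133, 2087]);
  translate([908, 0, 0]) cube([92, 133, 2087]);
  translate([0, 0, 2087]) cube([1000, 133, 67]);
}
translate([0, -5440, 0]) {
  cube([3360, 104, 2650]);
  translate([0, 5066, 0]) cube([3360, 104, 2650]);
  translate([0, 104, 0]) cube([104, 4962, 2650]);
  translate([3256, 104, 0]) cube([104, 4962, 2650]);
}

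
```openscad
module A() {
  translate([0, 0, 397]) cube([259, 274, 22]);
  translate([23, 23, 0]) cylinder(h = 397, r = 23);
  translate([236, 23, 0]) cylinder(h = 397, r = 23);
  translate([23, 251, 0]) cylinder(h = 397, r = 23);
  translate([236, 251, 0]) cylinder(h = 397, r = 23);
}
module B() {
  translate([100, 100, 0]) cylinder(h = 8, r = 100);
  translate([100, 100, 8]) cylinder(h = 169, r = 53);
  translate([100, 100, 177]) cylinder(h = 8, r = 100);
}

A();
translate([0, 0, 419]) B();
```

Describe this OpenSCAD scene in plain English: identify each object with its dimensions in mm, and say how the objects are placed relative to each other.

A is a four-legged stool. The seat is a 259×274×22 mm slab whose top surface is at z = 419 mm; four round legs, each 46 mm in diameter, run from the floor (z = 0) to the underside of the seat, each leg's axis is inset half a diameter from the nearest pair of seat edges (so the leg's bounding box is flush with the corner).

B is a spool: two coaxial disc flanges of radius 100 mm and thickness 8 mm, joined by a core cylinder of radius 53 mm and height 169 mm. The lower flange rests on z = 0 and the three cylinders share a vertical axis.

The spool is on top of the stool.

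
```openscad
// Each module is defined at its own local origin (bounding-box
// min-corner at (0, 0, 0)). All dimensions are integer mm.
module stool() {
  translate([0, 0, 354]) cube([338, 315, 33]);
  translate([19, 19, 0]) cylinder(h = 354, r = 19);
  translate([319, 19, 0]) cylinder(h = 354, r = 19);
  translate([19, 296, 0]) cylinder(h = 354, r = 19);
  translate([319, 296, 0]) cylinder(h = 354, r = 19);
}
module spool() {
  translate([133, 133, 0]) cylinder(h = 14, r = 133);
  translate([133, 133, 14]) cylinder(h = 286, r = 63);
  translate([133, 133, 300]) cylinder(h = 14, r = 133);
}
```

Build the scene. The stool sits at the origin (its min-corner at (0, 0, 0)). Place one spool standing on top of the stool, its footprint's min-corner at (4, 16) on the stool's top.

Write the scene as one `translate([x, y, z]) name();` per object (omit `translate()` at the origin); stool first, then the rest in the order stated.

stool();
translate([4, 16, 387]) spool();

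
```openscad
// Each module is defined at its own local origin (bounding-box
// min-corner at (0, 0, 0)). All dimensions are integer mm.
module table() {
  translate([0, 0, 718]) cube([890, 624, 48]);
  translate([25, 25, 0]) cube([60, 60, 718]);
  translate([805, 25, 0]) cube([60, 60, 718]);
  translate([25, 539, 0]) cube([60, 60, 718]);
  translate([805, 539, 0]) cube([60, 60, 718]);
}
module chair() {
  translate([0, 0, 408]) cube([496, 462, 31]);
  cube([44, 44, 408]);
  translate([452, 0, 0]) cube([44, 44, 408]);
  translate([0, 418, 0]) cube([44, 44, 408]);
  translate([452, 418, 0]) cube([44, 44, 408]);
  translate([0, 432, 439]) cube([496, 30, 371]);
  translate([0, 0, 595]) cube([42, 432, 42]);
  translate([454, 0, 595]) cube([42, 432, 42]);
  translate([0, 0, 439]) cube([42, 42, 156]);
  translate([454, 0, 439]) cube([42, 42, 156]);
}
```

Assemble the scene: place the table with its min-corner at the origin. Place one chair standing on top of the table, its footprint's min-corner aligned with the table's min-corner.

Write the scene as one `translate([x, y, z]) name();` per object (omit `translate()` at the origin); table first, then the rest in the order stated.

table();
translate([0, 0, 766]) chair();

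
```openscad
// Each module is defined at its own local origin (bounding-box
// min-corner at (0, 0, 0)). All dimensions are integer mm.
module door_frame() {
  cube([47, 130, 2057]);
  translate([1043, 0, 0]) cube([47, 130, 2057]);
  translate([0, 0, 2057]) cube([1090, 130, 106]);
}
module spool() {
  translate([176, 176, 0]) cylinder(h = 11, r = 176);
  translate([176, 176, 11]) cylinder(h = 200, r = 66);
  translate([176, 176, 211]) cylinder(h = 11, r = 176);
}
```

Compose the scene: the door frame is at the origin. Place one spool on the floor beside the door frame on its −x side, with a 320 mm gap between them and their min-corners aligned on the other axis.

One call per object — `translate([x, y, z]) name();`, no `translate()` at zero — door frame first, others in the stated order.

door_frame();
translate([-672, 0, 0]) spool();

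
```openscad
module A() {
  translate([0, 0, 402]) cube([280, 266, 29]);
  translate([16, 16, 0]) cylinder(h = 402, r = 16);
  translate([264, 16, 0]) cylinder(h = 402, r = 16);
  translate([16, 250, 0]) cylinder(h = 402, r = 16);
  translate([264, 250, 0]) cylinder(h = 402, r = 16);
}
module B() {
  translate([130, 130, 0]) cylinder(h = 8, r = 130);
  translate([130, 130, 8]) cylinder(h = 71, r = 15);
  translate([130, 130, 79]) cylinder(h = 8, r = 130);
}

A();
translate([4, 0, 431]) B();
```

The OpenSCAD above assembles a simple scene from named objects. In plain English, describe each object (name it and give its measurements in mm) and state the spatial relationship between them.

A is a simple wooden stool: a rectangular seat 280 mm (x) by 266 mm (y), 29 mm thick, top face at z = 431 mm, on four round legs, each 32 mm in diameter. The legs rest on z = 0, each leg's axis is inset half a diameter from the nearest pair of seat edges (so the leg's bounding box is flush with the corner).

B is a spool: two coaxial disc flanges of radius 130 mm and thickness 8 mm, joined by a core cylinder of radius 15 mm and height 71 mm. The lower flange rests on z = 0 and the three cylinders share a vertical axis.

The spool is on top of the stool.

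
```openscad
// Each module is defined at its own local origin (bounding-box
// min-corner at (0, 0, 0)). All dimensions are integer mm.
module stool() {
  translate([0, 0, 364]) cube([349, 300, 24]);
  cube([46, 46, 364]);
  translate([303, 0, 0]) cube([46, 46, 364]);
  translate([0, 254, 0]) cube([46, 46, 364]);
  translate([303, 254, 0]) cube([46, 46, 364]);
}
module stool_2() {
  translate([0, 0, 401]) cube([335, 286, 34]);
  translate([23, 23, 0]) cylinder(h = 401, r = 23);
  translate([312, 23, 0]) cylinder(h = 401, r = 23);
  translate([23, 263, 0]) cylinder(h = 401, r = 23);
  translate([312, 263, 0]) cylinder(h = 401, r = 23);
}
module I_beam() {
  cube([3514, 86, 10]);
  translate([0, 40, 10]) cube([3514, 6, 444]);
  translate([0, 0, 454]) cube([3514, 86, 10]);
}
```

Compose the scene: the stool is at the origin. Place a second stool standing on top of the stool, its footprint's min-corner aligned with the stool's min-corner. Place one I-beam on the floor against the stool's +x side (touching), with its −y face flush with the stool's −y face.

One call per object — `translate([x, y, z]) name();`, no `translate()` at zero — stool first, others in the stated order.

stool();
translate([0, 0, 388]) stool_2();
translate([349, 0, 0]) I_beam();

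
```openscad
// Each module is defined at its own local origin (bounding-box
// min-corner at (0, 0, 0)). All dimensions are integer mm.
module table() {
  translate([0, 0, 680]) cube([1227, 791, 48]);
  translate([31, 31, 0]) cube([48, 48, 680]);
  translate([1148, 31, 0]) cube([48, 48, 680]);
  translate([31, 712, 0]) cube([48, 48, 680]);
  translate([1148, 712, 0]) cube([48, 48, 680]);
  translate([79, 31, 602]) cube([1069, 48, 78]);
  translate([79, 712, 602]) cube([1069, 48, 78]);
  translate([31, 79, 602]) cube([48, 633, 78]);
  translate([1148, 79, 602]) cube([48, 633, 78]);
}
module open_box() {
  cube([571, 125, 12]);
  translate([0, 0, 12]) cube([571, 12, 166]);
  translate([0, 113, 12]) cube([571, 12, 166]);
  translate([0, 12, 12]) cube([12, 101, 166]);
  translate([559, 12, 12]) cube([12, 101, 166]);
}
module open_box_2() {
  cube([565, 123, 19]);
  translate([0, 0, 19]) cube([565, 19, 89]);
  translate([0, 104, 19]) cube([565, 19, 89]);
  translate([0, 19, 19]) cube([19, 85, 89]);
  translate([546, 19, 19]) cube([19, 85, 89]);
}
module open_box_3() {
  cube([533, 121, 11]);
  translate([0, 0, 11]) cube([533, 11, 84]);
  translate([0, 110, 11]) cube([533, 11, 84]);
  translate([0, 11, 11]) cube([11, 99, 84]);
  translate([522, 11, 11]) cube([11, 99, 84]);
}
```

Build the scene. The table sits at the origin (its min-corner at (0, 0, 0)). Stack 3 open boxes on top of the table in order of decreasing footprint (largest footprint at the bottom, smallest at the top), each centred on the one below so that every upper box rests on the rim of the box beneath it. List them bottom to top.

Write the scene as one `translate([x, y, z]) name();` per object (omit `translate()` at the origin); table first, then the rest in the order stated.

table();
translate([328, 333, 728]) open_box();
translate([331, 334, 906]) open_box_2();
translate([347, 335, 1014]) open_box_3();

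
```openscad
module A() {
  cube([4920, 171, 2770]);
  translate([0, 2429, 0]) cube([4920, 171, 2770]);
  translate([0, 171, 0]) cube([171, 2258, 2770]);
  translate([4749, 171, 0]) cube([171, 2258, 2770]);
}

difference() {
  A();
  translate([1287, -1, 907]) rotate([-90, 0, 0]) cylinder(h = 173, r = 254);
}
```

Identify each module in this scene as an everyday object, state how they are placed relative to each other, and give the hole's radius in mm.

A is a house frame. The house frame has a circular hole through its front wall. The hole's radius is 254 mm.

The subtracted cylinder has r = 254 mm.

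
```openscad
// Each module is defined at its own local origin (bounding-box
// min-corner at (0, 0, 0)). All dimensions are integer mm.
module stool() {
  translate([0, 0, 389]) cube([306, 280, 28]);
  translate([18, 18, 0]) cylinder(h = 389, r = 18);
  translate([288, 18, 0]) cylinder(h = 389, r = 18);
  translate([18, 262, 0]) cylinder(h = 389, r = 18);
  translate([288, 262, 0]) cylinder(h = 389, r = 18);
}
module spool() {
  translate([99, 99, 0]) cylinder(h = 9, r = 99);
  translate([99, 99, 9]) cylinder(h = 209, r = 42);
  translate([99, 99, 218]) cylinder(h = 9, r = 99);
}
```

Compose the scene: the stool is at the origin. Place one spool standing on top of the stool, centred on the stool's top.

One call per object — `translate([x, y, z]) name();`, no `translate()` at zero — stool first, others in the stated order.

stool();
translate([54, 41, 417]) spool();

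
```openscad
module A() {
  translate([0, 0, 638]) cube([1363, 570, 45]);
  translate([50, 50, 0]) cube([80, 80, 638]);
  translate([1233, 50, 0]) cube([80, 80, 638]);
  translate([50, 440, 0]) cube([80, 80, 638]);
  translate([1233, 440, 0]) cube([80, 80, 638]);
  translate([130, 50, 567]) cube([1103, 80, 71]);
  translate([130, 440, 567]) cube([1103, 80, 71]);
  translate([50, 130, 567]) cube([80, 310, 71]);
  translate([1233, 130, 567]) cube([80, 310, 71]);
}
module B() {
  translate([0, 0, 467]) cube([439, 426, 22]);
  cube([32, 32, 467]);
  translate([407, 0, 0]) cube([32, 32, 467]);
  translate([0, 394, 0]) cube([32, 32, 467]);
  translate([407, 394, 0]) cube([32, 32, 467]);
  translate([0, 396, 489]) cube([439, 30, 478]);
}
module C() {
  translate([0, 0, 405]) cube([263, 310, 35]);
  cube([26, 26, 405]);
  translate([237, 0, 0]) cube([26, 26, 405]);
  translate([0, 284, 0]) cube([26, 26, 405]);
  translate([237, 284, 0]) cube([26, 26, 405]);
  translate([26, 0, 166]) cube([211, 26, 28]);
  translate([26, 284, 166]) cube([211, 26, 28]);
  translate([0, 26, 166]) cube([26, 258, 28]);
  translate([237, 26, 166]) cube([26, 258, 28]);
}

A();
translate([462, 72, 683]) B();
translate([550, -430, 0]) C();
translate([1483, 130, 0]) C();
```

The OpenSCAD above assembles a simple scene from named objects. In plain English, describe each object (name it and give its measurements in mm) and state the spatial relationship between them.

A is a table: top 1363 mm (x) × 570 mm (y), 45 mm thick, upper face at z = 683 mm, on four 80×80 mm square legs, each inset 50 mm from the nearest pair of top edges, running from z = 0 to the bottom of the top. Four apron rails, 80 mm thick and 71 mm tall, run between adjacent legs with their top edges flush with the underside of the top and their outer faces flush with the legs' outer faces.

B is a chair: 439×426 mm seat, 22 mm thick, top at z = 489 mm, on four 32 mm square corner legs flush with the seat edges. A 30 mm thick backrest slab spans the full seat width, extending 478 mm above the seat top, its back face flush with the seat's +y edge.

C is a four-legged stool. The seat is 263×310 mm, 35 mm thick, top at z = 440 mm. It stands on four square legs, each 26×26 mm in cross-section, from z = 0 to the seat underside, each flush with a corner of the seat. Four stretchers, 26 mm wide and 28 mm tall, connect adjacent legs with their undersides at z = 166 mm, each running between the inner faces of the legs it joins and aligned with the legs' outer faces on the other axis.

The chair is on top of the table, centred. Two stools sit around the table at the −y, +x sides.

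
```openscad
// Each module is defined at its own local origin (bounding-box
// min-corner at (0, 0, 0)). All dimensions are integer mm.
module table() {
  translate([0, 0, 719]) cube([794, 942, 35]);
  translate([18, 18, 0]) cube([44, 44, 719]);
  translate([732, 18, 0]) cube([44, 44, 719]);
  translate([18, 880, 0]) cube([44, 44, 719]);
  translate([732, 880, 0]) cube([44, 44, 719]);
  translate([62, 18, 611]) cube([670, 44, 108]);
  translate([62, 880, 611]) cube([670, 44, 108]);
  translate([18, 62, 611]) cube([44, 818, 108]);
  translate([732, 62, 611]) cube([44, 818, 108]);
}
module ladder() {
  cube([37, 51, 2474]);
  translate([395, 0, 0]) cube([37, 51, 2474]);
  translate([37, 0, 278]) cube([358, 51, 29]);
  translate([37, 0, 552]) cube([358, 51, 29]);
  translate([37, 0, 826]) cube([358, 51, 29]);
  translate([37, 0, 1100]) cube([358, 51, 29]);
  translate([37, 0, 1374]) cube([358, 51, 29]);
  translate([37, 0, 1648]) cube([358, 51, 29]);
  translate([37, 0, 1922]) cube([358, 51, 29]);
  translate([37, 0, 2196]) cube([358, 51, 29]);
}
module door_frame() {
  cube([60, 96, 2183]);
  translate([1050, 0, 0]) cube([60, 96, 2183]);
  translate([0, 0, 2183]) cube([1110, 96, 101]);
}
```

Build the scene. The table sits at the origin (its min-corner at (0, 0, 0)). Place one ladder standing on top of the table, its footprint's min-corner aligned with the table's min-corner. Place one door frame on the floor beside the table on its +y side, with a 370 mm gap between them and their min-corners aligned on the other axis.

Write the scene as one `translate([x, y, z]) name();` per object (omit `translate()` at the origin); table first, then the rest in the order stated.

table();
translate([0, 0, 754]) ladder();
translate([0, 1312, 0]) door_frame();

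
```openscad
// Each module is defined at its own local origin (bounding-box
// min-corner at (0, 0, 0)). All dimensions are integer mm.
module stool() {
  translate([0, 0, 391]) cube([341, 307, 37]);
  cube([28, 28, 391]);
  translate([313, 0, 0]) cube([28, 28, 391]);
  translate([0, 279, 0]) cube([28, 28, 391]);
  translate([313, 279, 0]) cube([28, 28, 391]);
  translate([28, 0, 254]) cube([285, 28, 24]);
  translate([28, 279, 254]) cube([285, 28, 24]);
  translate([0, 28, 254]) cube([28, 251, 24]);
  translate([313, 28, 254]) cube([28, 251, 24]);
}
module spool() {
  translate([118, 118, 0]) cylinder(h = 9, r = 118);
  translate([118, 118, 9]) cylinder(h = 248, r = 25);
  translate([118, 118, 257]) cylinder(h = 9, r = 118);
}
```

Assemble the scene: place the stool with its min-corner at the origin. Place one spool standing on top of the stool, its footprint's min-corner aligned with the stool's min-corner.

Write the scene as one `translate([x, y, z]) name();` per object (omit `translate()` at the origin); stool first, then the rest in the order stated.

stool();
translate([0, 0, 428]) spool();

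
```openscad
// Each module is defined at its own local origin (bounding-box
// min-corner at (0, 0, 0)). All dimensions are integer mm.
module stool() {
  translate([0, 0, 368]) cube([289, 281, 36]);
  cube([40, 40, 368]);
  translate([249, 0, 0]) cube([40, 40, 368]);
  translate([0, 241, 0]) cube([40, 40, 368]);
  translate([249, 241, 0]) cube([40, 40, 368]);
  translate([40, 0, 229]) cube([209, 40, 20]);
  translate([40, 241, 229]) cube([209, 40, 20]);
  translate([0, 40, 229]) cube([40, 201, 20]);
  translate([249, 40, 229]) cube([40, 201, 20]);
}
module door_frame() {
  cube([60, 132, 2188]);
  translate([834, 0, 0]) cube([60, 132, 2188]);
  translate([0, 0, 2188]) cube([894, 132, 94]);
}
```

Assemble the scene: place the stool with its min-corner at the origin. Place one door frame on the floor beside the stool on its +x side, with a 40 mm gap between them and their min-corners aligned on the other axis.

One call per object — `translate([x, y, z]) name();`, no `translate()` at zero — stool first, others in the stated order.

stool();
translate([329, 0, 0]) door_frame();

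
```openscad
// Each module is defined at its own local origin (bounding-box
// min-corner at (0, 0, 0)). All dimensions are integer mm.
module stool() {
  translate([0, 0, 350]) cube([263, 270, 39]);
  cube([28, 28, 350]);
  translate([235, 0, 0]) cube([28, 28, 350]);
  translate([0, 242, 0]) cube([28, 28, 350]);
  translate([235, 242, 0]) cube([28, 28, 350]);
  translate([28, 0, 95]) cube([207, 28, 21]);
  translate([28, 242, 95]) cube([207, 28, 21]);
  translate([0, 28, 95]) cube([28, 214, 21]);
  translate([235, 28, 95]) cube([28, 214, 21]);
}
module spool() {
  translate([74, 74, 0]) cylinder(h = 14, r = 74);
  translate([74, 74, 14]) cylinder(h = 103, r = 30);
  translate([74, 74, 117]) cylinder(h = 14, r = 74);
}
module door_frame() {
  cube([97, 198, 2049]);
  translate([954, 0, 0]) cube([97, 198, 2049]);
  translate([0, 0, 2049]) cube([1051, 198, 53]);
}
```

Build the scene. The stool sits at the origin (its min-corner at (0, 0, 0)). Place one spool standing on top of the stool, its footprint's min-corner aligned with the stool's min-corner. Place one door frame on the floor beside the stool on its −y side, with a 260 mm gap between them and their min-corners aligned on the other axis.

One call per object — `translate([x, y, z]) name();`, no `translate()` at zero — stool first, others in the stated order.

stool();
translate([0, 0, 389]) spool();
translate([0, -458, 0]) door_frame();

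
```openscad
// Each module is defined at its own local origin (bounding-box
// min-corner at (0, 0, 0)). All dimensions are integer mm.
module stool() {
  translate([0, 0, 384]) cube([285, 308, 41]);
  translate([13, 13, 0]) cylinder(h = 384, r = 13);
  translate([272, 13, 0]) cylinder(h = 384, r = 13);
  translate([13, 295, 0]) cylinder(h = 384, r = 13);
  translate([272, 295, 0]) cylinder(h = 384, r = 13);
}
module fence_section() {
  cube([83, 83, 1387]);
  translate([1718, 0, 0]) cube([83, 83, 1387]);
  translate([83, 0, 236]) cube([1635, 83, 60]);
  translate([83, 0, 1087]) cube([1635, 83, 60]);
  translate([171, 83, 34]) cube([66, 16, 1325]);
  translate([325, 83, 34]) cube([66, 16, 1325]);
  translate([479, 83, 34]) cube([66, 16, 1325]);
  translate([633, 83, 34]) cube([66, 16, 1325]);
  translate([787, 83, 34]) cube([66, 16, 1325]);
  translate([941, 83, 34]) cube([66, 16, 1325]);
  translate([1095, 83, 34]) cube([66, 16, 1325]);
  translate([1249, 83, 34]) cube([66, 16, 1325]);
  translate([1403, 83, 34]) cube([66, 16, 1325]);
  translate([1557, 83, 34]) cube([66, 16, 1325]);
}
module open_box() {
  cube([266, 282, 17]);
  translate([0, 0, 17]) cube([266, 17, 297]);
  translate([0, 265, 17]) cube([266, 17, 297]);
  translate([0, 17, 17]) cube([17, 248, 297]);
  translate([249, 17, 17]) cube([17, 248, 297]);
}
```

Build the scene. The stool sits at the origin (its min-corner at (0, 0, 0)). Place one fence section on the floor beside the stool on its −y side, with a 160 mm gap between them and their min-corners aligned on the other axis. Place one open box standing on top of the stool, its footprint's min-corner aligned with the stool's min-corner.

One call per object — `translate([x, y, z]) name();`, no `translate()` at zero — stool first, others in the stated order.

stool();
translate([0, -259, 0]) fence_section();
translate([0, 0, 425]) open_box();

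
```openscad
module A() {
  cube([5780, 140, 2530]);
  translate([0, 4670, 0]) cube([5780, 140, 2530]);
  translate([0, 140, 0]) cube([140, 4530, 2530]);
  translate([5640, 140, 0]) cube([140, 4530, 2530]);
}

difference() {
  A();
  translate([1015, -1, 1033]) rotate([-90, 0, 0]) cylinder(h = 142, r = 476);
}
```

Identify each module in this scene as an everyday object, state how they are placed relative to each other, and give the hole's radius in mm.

A is a house frame. The house frame has a circular hole through its front wall. The hole's radius is 476 mm.

The subtracted cylinder has r = 476 mm.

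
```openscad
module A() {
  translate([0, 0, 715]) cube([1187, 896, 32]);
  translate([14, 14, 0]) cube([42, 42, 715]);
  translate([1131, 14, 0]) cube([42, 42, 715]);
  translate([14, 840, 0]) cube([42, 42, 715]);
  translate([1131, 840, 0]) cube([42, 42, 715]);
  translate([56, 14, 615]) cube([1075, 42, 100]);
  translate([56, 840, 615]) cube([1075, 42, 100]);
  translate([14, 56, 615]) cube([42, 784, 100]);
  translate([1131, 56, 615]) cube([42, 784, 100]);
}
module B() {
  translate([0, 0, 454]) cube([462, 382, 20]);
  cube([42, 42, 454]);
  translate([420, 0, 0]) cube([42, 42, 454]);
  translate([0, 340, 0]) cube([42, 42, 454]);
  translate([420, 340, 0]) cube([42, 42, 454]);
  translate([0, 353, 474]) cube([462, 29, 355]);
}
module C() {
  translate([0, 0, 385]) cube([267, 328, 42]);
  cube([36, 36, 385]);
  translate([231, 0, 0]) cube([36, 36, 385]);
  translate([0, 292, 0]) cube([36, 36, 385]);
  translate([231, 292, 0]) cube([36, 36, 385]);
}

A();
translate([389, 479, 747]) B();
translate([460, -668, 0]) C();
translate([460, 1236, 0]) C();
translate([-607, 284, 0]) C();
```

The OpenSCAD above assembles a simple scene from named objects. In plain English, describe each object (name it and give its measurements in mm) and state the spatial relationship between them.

A is a table: top 1187 mm (x) × 896 mm (y), 32 mm thick, upper face at z = 747 mm, on four 42×42 mm square legs, each inset 14 mm from the nearest pair of top edges, running from z = 0 to the bottom of the top. Four apron rails, 42 mm thick and 100 mm tall, run between adjacent legs with their top edges flush with the underside of the top and their outer faces flush with the legs' outer faces.

B is a chair. The seat is a 462×382×20 mm slab with its top at z = 474 mm, on four 42×42 mm corner legs (flush with the seat edges, standing on z = 0). A flat backrest 29 mm thick, 355 mm tall, spans the full seat width and rises from the seat top along its +y edge, rear face flush with the rear of the seat.

C is a four-legged stool. The seat is 267×328 mm, 42 mm thick, top at z = 427 mm. It stands on four square legs, each 36×36 mm in cross-section, from z = 0 to the seat underside, each flush with a corner of the seat.

The chair is on top of the table. Three stools sit around the table at the −y, +y, −x sides.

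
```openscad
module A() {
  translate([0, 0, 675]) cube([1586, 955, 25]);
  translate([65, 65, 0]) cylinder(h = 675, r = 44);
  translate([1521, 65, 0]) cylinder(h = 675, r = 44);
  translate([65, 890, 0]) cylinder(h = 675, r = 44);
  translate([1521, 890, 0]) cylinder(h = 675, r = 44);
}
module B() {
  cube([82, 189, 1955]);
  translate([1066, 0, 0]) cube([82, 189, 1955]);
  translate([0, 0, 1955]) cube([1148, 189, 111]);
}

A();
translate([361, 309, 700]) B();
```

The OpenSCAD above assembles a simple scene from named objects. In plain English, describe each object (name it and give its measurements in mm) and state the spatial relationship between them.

A is a rectangular dining table. The top is 1586×955×25 mm with its upper surface at z = 700 mm. It stands on four round legs of 88 mm diameter, each leg's bounding box inset 21 mm from the nearest pair of top edges, running from the floor to the underside of the top.

B is a door frame. The clear opening is 984 mm wide and 1955 mm high. Two 82 mm wide jambs, 189 mm deep, stand either side of the opening from the floor to the top of the opening. A 111 mm thick head sits across the top of both jambs, spanning the full outside width of the frame.

The door frame is on top of the table.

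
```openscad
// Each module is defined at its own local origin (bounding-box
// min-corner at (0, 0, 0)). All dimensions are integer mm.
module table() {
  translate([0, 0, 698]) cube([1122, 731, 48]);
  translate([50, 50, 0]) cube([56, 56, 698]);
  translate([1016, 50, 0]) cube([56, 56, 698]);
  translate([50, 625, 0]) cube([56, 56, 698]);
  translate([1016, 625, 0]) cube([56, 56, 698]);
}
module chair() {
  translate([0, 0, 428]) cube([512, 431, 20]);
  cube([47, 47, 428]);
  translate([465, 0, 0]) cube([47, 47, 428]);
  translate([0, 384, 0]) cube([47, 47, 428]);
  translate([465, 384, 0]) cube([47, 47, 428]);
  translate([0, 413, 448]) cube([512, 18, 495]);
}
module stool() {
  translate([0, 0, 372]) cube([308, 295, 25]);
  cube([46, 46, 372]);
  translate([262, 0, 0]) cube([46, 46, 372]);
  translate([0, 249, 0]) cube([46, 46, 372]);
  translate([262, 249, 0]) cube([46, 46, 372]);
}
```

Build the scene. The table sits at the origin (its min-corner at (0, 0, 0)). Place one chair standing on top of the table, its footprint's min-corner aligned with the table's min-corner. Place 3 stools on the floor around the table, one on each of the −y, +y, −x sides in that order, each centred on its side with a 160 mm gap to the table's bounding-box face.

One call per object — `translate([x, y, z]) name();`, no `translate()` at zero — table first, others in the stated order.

table();
translate([0, 0, 746]) chair();
translate([407, -455, 0]) stool();
translate([407, 891, 0]) stool();
translate([-468, 218, 0]) stool();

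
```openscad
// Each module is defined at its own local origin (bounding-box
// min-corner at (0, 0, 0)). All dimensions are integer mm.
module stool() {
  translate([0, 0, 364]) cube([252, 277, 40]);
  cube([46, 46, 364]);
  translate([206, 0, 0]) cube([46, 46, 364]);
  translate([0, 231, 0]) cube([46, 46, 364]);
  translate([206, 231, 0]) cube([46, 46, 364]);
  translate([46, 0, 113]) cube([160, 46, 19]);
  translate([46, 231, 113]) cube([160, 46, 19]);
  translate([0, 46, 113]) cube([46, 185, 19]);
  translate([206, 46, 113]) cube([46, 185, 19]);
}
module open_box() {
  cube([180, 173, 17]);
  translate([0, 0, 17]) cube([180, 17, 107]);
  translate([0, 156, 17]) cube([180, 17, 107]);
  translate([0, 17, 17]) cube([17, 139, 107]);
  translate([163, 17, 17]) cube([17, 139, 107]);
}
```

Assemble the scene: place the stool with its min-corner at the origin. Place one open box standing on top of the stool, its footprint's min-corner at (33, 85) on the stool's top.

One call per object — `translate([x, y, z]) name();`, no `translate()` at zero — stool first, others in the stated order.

stool();
translate([33, 85, 404]) open_box();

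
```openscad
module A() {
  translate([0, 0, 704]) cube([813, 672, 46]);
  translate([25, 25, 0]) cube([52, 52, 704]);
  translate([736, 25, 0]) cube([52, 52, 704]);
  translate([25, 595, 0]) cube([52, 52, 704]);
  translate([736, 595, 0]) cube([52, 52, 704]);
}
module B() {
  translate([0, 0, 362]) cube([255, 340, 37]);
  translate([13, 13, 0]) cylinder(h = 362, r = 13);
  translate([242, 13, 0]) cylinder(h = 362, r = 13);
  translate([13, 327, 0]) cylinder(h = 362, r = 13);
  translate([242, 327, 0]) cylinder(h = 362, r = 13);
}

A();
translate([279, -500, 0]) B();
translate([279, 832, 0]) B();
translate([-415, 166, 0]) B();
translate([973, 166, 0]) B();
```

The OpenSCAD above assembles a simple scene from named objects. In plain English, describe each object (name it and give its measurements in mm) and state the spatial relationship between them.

A is a table with a 813×672 mm rectangular top, 46 mm thick, top surface at z = 750 mm, supported by four 52×52 mm square legs, each inset 25 mm from the nearest pair of top edges, running from the floor.

B is a four-legged stool. The seat is 255×340 mm, 37 mm thick, top at z = 399 mm. It stands on four round legs, each 26 mm in diameter, from z = 0 to the seat underside, each leg's axis is inset half a diameter from the nearest pair of seat edges (so the leg's bounding box is flush with the corner).

Four stools sit around the table at the −y, +y, −x, +x sides.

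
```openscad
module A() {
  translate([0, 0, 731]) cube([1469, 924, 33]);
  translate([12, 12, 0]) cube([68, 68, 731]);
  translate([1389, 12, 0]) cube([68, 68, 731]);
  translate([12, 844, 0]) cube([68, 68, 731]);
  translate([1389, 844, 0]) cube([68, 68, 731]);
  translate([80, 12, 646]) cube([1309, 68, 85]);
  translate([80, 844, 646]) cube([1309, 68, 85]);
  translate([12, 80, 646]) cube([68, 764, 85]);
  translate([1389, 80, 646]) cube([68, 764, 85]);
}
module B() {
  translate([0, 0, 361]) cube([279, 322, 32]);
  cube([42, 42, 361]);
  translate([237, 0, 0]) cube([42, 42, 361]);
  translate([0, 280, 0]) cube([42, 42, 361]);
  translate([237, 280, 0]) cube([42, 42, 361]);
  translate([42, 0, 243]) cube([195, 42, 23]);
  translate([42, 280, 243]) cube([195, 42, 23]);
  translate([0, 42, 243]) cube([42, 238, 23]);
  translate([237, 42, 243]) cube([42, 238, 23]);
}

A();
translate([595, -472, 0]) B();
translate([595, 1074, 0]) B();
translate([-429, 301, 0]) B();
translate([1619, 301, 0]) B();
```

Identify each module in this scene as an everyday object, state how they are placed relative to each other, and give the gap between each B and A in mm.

A is a table. B is a stool. Four stools sit around the table at the −y, +y, −x, +x sides. The gap between each stool and the table is 150 mm.

Each stool's nearest face is 150 mm from the table's bounding box.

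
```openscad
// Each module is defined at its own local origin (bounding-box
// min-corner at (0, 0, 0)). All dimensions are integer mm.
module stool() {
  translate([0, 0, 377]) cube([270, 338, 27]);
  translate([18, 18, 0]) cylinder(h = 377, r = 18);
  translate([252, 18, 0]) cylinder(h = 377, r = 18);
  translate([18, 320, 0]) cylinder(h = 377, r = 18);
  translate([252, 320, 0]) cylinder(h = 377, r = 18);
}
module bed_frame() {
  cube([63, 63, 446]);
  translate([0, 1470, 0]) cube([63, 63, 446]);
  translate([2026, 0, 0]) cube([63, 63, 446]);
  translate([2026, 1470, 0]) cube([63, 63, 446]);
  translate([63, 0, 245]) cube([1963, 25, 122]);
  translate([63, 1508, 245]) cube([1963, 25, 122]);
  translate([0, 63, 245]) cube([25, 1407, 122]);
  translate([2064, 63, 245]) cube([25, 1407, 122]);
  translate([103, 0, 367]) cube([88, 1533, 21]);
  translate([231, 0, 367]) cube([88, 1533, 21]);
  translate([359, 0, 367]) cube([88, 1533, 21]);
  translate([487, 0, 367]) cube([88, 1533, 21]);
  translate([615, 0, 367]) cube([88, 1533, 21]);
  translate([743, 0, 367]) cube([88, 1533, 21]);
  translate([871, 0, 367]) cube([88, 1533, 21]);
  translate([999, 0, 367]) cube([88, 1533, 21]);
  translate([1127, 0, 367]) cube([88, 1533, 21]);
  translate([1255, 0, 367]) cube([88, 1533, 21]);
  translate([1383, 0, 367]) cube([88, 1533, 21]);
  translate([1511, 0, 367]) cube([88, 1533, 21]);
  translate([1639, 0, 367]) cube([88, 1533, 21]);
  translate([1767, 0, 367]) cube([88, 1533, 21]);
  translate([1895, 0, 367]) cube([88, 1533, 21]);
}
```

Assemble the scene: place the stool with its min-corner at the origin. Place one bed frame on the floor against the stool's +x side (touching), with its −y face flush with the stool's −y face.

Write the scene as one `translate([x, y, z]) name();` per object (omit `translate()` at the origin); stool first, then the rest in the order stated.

stool();
translate([270, 0, 0]) bed_frame();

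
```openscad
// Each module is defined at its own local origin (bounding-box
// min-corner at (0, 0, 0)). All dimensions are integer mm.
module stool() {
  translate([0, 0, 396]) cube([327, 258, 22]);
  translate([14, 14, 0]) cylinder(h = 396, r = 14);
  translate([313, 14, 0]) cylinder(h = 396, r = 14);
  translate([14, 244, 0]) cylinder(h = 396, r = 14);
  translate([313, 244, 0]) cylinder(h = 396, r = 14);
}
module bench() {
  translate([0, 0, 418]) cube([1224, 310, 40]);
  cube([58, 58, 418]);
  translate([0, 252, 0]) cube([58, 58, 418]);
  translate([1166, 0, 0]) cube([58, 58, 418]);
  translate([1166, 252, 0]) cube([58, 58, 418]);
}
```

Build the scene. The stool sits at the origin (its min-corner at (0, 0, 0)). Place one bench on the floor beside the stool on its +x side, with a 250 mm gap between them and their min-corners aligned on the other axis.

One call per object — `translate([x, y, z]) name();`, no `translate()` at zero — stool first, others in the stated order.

stool();
translate([577, 0, 0]) bench();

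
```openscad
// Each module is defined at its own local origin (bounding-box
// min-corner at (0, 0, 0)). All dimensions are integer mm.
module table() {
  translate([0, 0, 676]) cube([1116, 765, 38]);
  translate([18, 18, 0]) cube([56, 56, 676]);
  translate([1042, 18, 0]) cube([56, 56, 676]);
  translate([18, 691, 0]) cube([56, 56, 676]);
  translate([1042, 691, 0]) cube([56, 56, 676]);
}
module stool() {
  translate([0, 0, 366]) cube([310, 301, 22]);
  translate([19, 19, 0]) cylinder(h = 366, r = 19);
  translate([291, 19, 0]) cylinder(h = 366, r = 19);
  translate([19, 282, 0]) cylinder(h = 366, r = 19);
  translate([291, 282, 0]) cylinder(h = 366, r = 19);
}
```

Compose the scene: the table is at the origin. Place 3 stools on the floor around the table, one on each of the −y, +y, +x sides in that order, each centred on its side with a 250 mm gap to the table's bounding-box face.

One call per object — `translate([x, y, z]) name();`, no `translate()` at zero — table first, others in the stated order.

table();
translate([403, -551, 0]) stool();
translate([403, 1015, 0]) stool();
translate([1366, 232, 0]) stool();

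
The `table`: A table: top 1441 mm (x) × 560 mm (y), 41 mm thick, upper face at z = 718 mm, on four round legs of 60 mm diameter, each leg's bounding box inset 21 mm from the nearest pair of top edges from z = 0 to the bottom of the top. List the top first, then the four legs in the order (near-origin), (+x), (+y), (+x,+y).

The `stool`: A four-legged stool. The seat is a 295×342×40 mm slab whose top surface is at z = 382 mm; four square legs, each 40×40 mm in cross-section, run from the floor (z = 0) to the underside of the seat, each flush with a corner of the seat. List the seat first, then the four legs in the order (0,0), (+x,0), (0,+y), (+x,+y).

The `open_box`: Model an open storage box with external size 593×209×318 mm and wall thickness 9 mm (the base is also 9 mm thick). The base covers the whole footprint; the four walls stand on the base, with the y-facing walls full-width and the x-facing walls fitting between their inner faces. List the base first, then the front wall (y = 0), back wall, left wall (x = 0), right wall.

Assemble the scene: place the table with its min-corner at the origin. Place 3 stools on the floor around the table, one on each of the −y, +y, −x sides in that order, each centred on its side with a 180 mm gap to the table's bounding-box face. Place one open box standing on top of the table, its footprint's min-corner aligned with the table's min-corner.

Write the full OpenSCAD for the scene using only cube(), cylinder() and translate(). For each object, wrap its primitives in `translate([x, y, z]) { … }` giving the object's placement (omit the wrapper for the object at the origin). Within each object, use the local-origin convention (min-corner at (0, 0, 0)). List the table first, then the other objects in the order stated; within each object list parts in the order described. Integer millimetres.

translate([0, 0, 677]) cube([1441, 560, 41]);
translate([51, 51, 0]) cylinder(h = 677, r = 30);
translate([1390, 51, 0]) cylinder(h = 677, r = 30);
translate([51, 509, 0]) cylinder(h = 677, r = 30);
translate([1390, 509, 0]) cylinder(h = 677, r = 30);
translate([573, -522, 0]) {
  translate([0, 0, 342]) cube([295, 342, 40]);
  cube([40, 40, 342]);
  translate([255, 0, 0]) cube([40, 40, 342]);
  translate([0, 302, 0]) cube([40, 40, 342]);
  translate([255, 302, 0]) cube([40, 40, 342]);
}
translate([573, 740, 0]) {
  translate([0, 0, 342]) cube([295, 342, 40]);
  cube([40, 40, 342]);
  translate([255, 0, 0]) cube([40, 40, 342]);
  translate([0, 302, 0]) cube([40, 40, 342]);
  translate([255, 302, 0]) cube([40, 40, 342]);
}
translate([-475, 109, 0]) {
  translate([0, 0, 342]) cube([295, 342, 40]);
  cube([40, 40, 342]);
  translate([255, 0, 0]) cube([40, 40, 342]);
  translate([0, 302, 0]) cube([40, 40, 342]);
  translate([255, 302, 0]) cube([40, 40, 342]);
}
translate([0, 0, 718]) {
  cube([593, 209, 9]);
  translate([0, 0, 9]) cube([593, 9, 309]);
  translate([0, 200, 9]) cube([593, 9, 309]);
  translate([0, 9, 9]) cube([9, 191, 309]);
  translate([584, 9, 9]) cube([9, 191, 309]);
}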